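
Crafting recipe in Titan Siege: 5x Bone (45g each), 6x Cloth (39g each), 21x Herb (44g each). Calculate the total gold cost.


Cost breakdown:
  Bone: 5 * 45 = 225
  Cloth: 6 * 39 = 234
  Herb: 21 * 44 = 924
Total = 225 + 234 + 924 = 1383

1383 gold


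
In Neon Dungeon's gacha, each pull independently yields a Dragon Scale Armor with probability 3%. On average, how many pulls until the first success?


Expected pulls for a geometric distribution = 1/p = 100 / rate%
= 100 / 3
= 33.33

33.33 pulls


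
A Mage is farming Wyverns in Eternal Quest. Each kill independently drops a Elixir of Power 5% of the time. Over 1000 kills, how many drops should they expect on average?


Expected drops = kills * (drop_rate / 100)
= 1000 * (5 / 100)
= 1000 * 0.05
= 50.0

50.0 drops


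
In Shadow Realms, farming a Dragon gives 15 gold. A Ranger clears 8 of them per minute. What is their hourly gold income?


Gold per minute = 15 * 8 = 120
Gold per hour = 120 * 60 = 7200

7200 gold/hour


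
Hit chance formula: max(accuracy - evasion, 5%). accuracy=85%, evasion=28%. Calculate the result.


accuracy - evasion = 85 - 28 = 57
Apply floor: max(57, 5) = 57
Hit chance = 57%

57%


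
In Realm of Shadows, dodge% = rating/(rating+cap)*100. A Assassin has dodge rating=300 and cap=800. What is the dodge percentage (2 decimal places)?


dodge% = 300 / (300 + 800) * 100
= 300 / 1100 * 100
= 0.272727 * 100
= 27.27%

27.27%


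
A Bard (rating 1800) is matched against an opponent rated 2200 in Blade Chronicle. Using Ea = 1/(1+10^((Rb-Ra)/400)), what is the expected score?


Elo expected score: Ea = 1/(1 + 10^((Rb-Ra)/400))
Rb - Ra = 2200 - 1800 = 400
(Rb-Ra)/400 = 400/400 = 1.0
10^1.0 = 10.0
Ea = 1/(1 + 10.0) = 1/11.0 = 0.0909

0.0909


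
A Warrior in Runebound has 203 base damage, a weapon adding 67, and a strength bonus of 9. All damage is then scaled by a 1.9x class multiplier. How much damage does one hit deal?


Sum base + weapon + str = 203 + 67 + 9 = 279
Multiply by 1.9:
279 * 1.9 = 530.1

530.1 damage


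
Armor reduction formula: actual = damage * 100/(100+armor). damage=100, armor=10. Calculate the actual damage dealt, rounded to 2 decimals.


actual = 100 * 100 / (100 + 10)
= 100 * 100 / 110
= 10000 / 110
= 90.91

90.91 damage


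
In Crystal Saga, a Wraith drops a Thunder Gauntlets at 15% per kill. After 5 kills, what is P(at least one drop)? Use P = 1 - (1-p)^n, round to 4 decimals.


P(at least one) = 1 - P(none) = 1 - (1-p)^n
p = 15/100 = 0.15
1 - p = 0.85
(1 - p)^5 = 0.85^5 = 0.443705
P(at least one) = 1 - 0.443705 = 0.5563

0.5563


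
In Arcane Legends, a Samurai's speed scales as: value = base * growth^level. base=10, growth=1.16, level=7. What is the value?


value = base * growth^level
= 10 * 1.16^7
= 10 * 2.82622
= 28.26

28.26 speed


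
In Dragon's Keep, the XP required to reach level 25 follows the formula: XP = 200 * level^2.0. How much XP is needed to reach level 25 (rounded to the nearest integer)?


XP = 200 * level^2.0
Substitute level = 25:
XP = 200 * 25^2.0
= 200 * 625.0
= 125000

125000 XP


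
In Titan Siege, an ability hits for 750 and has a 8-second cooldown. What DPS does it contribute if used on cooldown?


DPS = damage / cooldown
= 750 / 8
= 93.75

93.75 DPS


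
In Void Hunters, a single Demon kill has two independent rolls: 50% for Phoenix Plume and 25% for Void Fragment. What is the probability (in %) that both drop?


For independent events, P(both) = P(A) * P(B)
= 50% * 25%
= 1250 / 100 %
= 12.5%

12.5%


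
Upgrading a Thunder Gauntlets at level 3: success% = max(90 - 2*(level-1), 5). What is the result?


raw_rate = 90 - 2 * (3 - 1)
= 90 - 2 * 2
= 90 - 4
= 86
Apply floor: max(86, 5) = 86%

86%


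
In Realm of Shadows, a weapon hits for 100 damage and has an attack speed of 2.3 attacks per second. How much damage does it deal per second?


DPS = damage * attack_speed
= 100 * 2.3
= 230.0

230.0 DPS


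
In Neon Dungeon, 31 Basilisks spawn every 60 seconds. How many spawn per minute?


Spawns per minute = count * (60 / interval)
= 31 * (60 / 60)
= 31 * 1.0
= 31.0

31.0 per minute


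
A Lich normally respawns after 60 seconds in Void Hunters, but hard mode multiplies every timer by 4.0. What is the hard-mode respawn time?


Respawn time = base * multiplier
= 60 * 4.0
= 240.0 seconds

240.0 seconds


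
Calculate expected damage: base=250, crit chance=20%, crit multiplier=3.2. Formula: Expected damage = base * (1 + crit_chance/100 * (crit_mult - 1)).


E[dmg] = base * (1 + crit_chance * (crit_mult - 1))
cc as decimal = 20/100 = 0.2
cm - 1 = 3.2 - 1 = 2.2
Bonus factor = 0.2 * 2.2 = 0.44
Total multiplier = 1 + 0.44 = 1.44
Expected damage = 250 * 1.44 = 360.00

360.00 damage


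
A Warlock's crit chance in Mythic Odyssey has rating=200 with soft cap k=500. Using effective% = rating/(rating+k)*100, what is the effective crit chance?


effective% = rating / (rating + k) * 100
= 200 / (200 + 500) * 100
= 200 / 700 * 100
= 0.285714 * 100
= 28.57%

28.57%


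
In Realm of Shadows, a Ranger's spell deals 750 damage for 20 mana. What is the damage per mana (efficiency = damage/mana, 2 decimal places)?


Efficiency = damage / mana
= 750 / 20
= 37.50

37.50 dmg/mana


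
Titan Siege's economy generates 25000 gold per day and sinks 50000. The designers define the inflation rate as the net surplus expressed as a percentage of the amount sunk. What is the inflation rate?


Net gold = 25000 - 50000 = -25000
Inflation rate = net / sunk * 100 = -25000 / 50000 * 100
= -0.5 * 100
= -50.00%

-50.00%


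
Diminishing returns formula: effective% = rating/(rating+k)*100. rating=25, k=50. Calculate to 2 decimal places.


effective% = rating / (rating + k) * 100
= 25 / (25 + 50) * 100
= 25 / 75 * 100
= 0.333333 * 100
= 33.33%

33.33%


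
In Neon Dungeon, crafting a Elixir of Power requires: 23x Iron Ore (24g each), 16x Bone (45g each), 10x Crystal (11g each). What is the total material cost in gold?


Cost breakdown:
  Iron Ore: 23 * 24 = 552
  Bone: 16 * 45 = 720
  Crystal: 10 * 11 = 110
Total = 552 + 720 + 110 = 1382

1382 gold


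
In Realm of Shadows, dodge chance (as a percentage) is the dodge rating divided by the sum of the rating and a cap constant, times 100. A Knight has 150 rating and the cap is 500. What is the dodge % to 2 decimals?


dodge% = 150 / (150 + 500) * 100
= 150 / 650 * 100
= 0.230769 * 100
= 23.08%

23.08%


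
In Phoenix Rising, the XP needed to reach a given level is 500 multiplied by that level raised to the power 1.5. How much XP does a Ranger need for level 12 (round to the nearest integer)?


XP = 500 * level^1.5
Substitute level = 12:
XP = 500 * 12^1.5
= 500 * 41.5692
= 20785

20785 XP


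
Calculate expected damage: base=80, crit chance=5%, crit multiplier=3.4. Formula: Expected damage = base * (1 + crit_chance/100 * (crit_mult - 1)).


E[dmg] = base * (1 + crit_chance * (crit_mult - 1))
cc as decimal = 5/100 = 0.05
cm - 1 = 3.4 - 1 = 2.4
Bonus factor = 0.05 * 2.4 = 0.12
Total multiplier = 1 + 0.12 = 1.12
Expected damage = 80 * 1.12 = 89.60

89.60 damage


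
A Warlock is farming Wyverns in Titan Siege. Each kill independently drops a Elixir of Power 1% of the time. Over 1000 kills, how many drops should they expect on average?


Expected drops = kills * (drop_rate / 100)
= 1000 * (1 / 100)
= 1000 * 0.01
= 10.0

10.0 drops


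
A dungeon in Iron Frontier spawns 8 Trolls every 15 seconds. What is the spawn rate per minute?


Spawns per minute = count * (60 / interval)
= 8 * (60 / 15)
= 8 * 4.0
= 32.0

32.0 per minute


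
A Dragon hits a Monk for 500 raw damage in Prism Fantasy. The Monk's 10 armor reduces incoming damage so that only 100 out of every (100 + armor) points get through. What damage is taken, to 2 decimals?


actual = 500 * 100 / (100 + 10)
= 500 * 100 / 110
= 50000 / 110
= 454.55

454.55 damage


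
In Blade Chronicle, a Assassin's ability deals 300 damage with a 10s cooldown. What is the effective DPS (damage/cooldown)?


DPS = damage / cooldown
= 300 / 10
= 30.00

30.00 DPS


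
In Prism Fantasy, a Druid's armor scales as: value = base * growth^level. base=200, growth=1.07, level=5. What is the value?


value = base * growth^level
= 200 * 1.07^5
= 200 * 1.402552
= 280.51

280.51 armor


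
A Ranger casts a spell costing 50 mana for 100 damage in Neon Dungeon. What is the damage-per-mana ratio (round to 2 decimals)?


Efficiency = damage / mana
= 100 / 50
= 2.00

2.00 dmg/mana


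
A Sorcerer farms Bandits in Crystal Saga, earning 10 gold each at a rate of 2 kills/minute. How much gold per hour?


Gold per minute = 10 * 2 = 20
Gold per hour = 20 * 60 = 1200

1200 gold/hour


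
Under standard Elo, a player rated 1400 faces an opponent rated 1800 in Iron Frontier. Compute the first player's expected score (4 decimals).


Elo expected score: Ea = 1/(1 + 10^((Rb-Ra)/400))
Rb - Ra = 1800 - 1400 = 400
(Rb-Ra)/400 = 400/400 = 1.0
10^1.0 = 10.0
Ea = 1/(1 + 10.0) = 1/11.0 = 0.0909

0.0909


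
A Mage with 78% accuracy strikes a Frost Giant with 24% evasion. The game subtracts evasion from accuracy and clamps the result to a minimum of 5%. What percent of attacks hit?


accuracy - evasion = 78 - 24 = 54
Apply floor: max(54, 5) = 54
Hit chance = 54%

54%


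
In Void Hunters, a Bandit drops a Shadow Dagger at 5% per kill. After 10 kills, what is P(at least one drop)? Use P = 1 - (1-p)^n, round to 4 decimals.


P(at least one) = 1 - P(none) = 1 - (1-p)^n
p = 5/100 = 0.05
1 - p = 0.95
(1 - p)^10 = 0.95^10 = 0.598737
P(at least one) = 1 - 0.598737 = 0.4013

0.4013


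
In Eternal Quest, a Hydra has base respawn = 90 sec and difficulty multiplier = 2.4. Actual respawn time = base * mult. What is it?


Respawn time = base * multiplier
= 90 * 2.4
= 216.0 seconds

216.0 seconds


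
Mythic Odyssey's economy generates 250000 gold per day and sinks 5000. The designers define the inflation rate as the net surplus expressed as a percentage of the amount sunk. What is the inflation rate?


Net gold = 250000 - 5000 = 245000
Inflation rate = net / sunk * 100 = 245000 / 5000 * 100
= 49.0 * 100
= 4900.00%

4900.00%


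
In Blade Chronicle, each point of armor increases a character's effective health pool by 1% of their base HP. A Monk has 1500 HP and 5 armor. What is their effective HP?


EHP = 1500 * (1 + 5/100)
= 1500 * (1 + 0.05)
= 1500 * 1.05
= 1575.0

1575.0 EHP


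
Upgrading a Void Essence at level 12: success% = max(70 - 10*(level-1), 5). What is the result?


raw_rate = 70 - 10 * (12 - 1)
= 70 - 10 * 11
= 70 - 110
= -40
Apply floor: max(-40, 5) = 5%

5%


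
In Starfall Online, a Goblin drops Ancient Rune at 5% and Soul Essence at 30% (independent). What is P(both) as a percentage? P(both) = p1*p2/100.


For independent events, P(both) = P(A) * P(B)
= 5% * 30%
= 150 / 100 %
= 1.5%

1.5%


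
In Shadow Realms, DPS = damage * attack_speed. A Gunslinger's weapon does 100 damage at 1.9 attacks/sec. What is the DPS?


DPS = damage * attack_speed
= 100 * 1.9
= 190.0

190.0 DPS


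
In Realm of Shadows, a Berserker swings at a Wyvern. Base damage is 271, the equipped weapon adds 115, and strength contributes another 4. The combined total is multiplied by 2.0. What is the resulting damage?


Sum base + weapon + str = 271 + 115 + 4 = 390
Multiply by 2.0:
390 * 2.0 = 780.0

780.0 damage


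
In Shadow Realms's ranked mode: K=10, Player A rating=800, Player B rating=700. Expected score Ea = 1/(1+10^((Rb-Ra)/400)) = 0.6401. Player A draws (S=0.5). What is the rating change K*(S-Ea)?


Elo update: delta = K * (S - Ea), where S = 0.5 (draws)
S - Ea = 0.5 - 0.6401 = -0.1401
Rating change = 10 * -0.1401
= -1.40

-1.40 rating points


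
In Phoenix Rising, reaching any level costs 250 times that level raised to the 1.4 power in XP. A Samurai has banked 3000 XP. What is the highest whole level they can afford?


XP = 250 * level^1.4, so level = (XP / 250)^(1/1.4)
= (3000 / 250)^(1/1.4)
= 12.0^0.7143
= 5.8999
Floor: level = 5

level 5


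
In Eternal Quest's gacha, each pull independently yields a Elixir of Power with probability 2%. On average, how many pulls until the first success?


Expected pulls for a geometric distribution = 1/p = 100 / rate%
= 100 / 2
= 50.0

50.0 pulls


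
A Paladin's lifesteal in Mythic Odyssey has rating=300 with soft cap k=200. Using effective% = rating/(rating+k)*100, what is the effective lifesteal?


effective% = rating / (rating + k) * 100
= 300 / (300 + 200) * 100
= 300 / 500 * 100
= 0.6 * 100
= 60.00%

60.00%


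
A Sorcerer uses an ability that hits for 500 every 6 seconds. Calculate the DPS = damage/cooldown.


DPS = damage / cooldown
= 500 / 6
= 83.33

83.33 DPS


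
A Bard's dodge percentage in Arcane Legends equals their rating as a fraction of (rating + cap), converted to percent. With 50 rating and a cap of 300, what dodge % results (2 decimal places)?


dodge% = 50 / (50 + 300) * 100
= 50 / 350 * 100
= 0.142857 * 100
= 14.29%

14.29%


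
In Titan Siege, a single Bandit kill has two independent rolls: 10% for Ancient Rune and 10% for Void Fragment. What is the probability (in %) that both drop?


For independent events, P(both) = P(A) * P(B)
= 10% * 10%
= 100 / 100 %
= 1.0%

1.0%


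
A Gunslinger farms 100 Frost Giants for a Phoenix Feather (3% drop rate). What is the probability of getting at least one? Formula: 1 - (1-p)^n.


P(at least one) = 1 - P(none) = 1 - (1-p)^n
p = 3/100 = 0.03
1 - p = 0.97
(1 - p)^100 = 0.97^100 = 0.047553
P(at least one) = 1 - 0.047553 = 0.9524

0.9524


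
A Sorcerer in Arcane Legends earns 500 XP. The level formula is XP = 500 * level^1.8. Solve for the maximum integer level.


XP = 500 * level^1.8, so level = (XP / 500)^(1/1.8)
= (500 / 500)^(1/1.8)
= 1.0^0.5556
= 1.0
Floor: level = 1

level 1


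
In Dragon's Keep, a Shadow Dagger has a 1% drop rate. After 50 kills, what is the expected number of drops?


Expected drops = kills * (drop_rate / 100)
= 50 * (1 / 100)
= 50 * 0.01
= 0.5

0.5 drops


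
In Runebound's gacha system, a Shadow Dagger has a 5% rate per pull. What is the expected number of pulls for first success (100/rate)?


Expected pulls for a geometric distribution = 1/p = 100 / rate%
= 100 / 5
= 20.0

20.0 pulls


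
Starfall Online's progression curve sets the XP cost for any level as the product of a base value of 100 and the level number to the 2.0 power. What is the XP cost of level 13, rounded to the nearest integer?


XP = 100 * level^2.0
Substitute level = 13:
XP = 100 * 13^2.0
= 100 * 169.0
= 16900

16900 XP


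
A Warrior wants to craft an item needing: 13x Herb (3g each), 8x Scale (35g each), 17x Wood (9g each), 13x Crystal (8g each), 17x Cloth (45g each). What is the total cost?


Cost breakdown:
  Herb: 13 * 3 = 39
  Scale: 8 * 35 = 280
  Wood: 17 * 9 = 153
  Crystal: 13 * 8 = 104
  Cloth: 17 * 45 = 765
Total = 39 + 280 + 153 + 104 + 765 = 1341

1341 gold


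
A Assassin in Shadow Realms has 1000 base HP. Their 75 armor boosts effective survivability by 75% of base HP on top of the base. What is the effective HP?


EHP = 1000 * (1 + 75/100)
= 1000 * (1 + 0.75)
= 1000 * 1.75
= 1750.0

1750.0 EHP


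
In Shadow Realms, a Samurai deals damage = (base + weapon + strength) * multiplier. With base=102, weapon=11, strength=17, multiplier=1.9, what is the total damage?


Sum base + weapon + str = 102 + 11 + 17 = 130
Multiply by 1.9:
130 * 1.9 = 247.0

247.0 damage


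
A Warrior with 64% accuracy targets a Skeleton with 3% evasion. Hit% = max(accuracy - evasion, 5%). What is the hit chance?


accuracy - evasion = 64 - 3 = 61
Apply floor: max(61, 5) = 61
Hit chance = 61%

61%


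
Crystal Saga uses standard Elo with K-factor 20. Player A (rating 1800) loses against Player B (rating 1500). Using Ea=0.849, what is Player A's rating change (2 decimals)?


Elo update: delta = K * (S - Ea), where S = 0 (loses)
S - Ea = 0 - 0.849 = -0.849
Rating change = 20 * -0.849
= -16.98

-16.98 rating points


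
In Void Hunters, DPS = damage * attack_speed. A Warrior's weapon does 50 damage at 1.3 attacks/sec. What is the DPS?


DPS = damage * attack_speed
= 50 * 1.3
= 65.0

65.0 DPS


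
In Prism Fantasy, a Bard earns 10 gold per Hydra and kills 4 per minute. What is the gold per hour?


Gold per minute = 10 * 4 = 40
Gold per hour = 40 * 60 = 2400

2400 gold/hour


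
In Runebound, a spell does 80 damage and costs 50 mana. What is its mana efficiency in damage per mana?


Efficiency = damage / mana
= 80 / 50
= 1.60

1.60 dmg/mana


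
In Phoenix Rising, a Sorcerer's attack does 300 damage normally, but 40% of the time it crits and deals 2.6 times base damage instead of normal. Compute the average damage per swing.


E[dmg] = base * (1 + crit_chance * (crit_mult - 1))
cc as decimal = 40/100 = 0.4
cm - 1 = 2.6 - 1 = 1.6
Bonus factor = 0.4 * 1.6 = 0.64
Total multiplier = 1 + 0.64 = 1.64
Expected damage = 300 * 1.64 = 492.00

492.00 damage


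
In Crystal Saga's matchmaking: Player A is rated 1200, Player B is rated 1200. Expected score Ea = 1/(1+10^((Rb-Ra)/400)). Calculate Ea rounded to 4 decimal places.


Elo expected score: Ea = 1/(1 + 10^((Rb-Ra)/400))
Rb - Ra = 1200 - 1200 = 0
(Rb-Ra)/400 = 0/400 = 0.0
10^0.0 = 1.0
Ea = 1/(1 + 1.0) = 1/2.0 = 0.5000

0.5000


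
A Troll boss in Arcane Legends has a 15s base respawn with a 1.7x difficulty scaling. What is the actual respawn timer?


Respawn time = base * multiplier
= 15 * 1.7
= 25.5 seconds

25.5 seconds


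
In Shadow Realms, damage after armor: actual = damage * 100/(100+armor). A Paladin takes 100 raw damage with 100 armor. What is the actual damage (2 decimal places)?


actual = 100 * 100 / (100 + 100)
= 100 * 100 / 200
= 10000 / 200
= 50.00

50.00 damage


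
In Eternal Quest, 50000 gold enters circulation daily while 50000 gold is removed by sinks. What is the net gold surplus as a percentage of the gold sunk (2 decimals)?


Net gold = 50000 - 50000 = 0
Inflation rate = net / sunk * 100 = 0 / 50000 * 100
= 0.0 * 100
= 0.00%

0.00%


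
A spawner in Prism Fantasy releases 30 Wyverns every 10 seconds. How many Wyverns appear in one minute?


Spawns per minute = count * (60 / interval)
= 30 * (60 / 10)
= 30 * 6.0
= 180.0

180.0 per minute


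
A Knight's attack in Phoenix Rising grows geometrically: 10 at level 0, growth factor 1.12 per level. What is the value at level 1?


value = base * growth^level
= 10 * 1.12^1
= 10 * 1.12
= 11.20

11.20 attack


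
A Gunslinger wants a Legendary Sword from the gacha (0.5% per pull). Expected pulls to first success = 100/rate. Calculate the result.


Expected pulls for a geometric distribution = 1/p = 100 / rate%
= 100 / 0.5
= 200.0

200.0 pulls


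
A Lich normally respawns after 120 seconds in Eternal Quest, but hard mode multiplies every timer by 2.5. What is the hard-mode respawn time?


Respawn time = base * multiplier
= 120 * 2.5
= 300.0 seconds

300.0 seconds


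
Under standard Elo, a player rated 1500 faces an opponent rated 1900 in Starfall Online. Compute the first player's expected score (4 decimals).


Elo expected score: Ea = 1/(1 + 10^((Rb-Ra)/400))
Rb - Ra = 1900 - 1500 = 400
(Rb-Ra)/400 = 400/400 = 1.0
10^1.0 = 10.0
Ea = 1/(1 + 10.0) = 1/11.0 = 0.0909

0.0909


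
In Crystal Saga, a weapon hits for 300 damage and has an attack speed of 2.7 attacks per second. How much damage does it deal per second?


DPS = damage * attack_speed
= 300 * 2.7
= 810.0

810.0 DPS


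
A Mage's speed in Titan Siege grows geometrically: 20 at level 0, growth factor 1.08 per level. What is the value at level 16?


value = base * growth^level
= 20 * 1.08^16
= 20 * 3.425943
= 68.52

68.52 speed


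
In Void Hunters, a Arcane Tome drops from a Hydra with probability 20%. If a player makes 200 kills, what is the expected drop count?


Expected drops = kills * (drop_rate / 100)
= 200 * (20 / 100)
= 200 * 0.2
= 40.0

40.0 drops


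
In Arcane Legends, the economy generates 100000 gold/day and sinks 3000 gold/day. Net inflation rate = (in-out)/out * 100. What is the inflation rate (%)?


Net gold = 100000 - 3000 = 97000
Inflation rate = net / sunk * 100 = 97000 / 3000 * 100
= 32.333333 * 100
= 3233.33%

3233.33%


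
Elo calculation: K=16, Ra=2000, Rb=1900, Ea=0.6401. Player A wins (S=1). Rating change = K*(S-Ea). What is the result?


Elo update: delta = K * (S - Ea), where S = 1 (wins)
S - Ea = 1 - 0.6401 = 0.3599
Rating change = 16 * 0.3599
= 5.76

5.76 rating points


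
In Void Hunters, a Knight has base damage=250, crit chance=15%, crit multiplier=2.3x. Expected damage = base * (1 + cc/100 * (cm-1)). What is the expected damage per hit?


E[dmg] = base * (1 + crit_chance * (crit_mult - 1))
cc as decimal = 15/100 = 0.15
cm - 1 = 2.3 - 1 = 1.3
Bonus factor = 0.15 * 1.3 = 0.195
Total multiplier = 1 + 0.195 = 1.195
Expected damage = 250 * 1.195 = 298.75

298.75 damage


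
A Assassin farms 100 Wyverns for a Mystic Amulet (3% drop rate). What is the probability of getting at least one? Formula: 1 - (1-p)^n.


P(at least one) = 1 - P(none) = 1 - (1-p)^n
p = 3/100 = 0.03
1 - p = 0.97
(1 - p)^100 = 0.97^100 = 0.047553
P(at least one) = 1 - 0.047553 = 0.9524

0.9524


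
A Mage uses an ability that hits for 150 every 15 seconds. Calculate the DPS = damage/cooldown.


DPS = damage / cooldown
= 150 / 15
= 10.00

10.00 DPS


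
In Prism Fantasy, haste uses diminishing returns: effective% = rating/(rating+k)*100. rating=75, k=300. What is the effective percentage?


effective% = rating / (rating + k) * 100
= 75 / (75 + 300) * 100
= 75 / 375 * 100
= 0.2 * 100
= 20.00%

20.00%


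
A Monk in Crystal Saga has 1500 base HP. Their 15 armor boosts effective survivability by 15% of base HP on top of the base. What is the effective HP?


EHP = 1500 * (1 + 15/100)
= 1500 * (1 + 0.15)
= 1500 * 1.15
= 1725.0

1725.0 EHP


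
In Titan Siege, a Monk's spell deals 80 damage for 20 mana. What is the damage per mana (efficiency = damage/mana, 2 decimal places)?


Efficiency = damage / mana
= 80 / 20
= 4.00

4.00 dmg/mana


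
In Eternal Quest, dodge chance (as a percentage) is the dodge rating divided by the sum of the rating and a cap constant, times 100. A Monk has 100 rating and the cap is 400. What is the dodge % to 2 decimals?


dodge% = 100 / (100 + 400) * 100
= 100 / 500 * 100
= 0.2 * 100
= 20.00%

20.00%


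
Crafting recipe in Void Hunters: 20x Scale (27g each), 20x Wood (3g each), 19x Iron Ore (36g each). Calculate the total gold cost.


Cost breakdown:
  Scale: 20 * 27 = 540
  Wood: 20 * 3 = 60
  Iron Ore: 19 * 36 = 684
Total = 540 + 60 + 684 = 1284

1284 gold


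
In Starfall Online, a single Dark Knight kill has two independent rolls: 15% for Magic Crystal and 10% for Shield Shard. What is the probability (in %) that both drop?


For independent events, P(both) = P(A) * P(B)
= 15% * 10%
= 150 / 100 %
= 1.5%

1.5%


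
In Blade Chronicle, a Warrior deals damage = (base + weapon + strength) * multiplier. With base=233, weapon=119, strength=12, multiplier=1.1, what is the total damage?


Sum base + weapon + str = 233 + 119 + 12 = 364
Multiply by 1.1:
364 * 1.1 = 400.4

400.4 damage


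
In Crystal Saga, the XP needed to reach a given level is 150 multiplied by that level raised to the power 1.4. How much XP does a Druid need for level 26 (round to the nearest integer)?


XP = 150 * level^1.4
Substitute level = 26:
XP = 150 * 26^1.4
= 150 * 95.7112
= 14357

14357 XP


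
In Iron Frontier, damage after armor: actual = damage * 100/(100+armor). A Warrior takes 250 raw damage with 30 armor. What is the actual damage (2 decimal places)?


actual = 250 * 100 / (100 + 30)
= 250 * 100 / 130
= 25000 / 130
= 192.31

192.31 damage


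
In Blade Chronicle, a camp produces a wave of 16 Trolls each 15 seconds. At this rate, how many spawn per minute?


Spawns per minute = count * (60 / interval)
= 16 * (60 / 15)
= 16 * 4.0
= 64.0

64.0 per minute


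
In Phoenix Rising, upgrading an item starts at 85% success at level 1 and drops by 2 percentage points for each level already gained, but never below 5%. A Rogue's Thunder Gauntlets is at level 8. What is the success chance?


raw_rate = 85 - 2 * (8 - 1)
= 85 - 2 * 7
= 85 - 14
= 71
Apply floor: max(71, 5) = 71%

71%


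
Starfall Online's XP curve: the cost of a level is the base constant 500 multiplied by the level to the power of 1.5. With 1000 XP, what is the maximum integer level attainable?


XP = 500 * level^1.5, so level = (XP / 500)^(1/1.5)
= (1000 / 500)^(1/1.5)
= 2.0^0.6667
= 1.5874
Floor: level = 1

level 1


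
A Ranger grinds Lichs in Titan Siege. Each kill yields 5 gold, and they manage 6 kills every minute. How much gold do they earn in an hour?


Gold per minute = 5 * 6 = 30
Gold per hour = 30 * 60 = 1800

1800 gold/hour


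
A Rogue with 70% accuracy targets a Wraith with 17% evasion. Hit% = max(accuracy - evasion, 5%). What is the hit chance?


accuracy - evasion = 70 - 17 = 53
Apply floor: max(53, 5) = 53
Hit chance = 53%

53%


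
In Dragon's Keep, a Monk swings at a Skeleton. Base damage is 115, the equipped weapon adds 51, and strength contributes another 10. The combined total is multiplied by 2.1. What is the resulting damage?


Sum base + weapon + str = 115 + 51 + 10 = 176
Multiply by 2.1:
176 * 2.1 = 369.6

369.6 damage


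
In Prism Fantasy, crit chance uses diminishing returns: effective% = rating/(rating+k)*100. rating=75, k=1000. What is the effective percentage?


effective% = rating / (rating + k) * 100
= 75 / (75 + 1000) * 100
= 75 / 1075 * 100
= 0.069767 * 100
= 6.98%

6.98%


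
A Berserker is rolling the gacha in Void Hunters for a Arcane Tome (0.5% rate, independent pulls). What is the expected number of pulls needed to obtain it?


Expected pulls for a geometric distribution = 1/p = 100 / rate%
= 100 / 0.5
= 200.0

200.0 pulls


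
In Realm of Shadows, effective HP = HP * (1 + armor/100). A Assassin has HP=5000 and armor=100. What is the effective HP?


EHP = 5000 * (1 + 100/100)
= 5000 * (1 + 1.0)
= 5000 * 2.0
= 10000.0

10000.0 EHP


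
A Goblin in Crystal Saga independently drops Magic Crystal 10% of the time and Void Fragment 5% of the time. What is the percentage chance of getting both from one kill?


For independent events, P(both) = P(A) * P(B)
= 10% * 5%
= 50 / 100 %
= 0.5%

0.5%


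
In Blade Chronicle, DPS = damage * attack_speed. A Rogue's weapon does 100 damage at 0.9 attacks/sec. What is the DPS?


DPS = damage * attack_speed
= 100 * 0.9
= 90.0

90.0 DPS


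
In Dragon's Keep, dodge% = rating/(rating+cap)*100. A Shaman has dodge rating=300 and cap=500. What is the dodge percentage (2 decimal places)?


dodge% = 300 / (300 + 500) * 100
= 300 / 800 * 100
= 0.375 * 100
= 37.50%

37.50%


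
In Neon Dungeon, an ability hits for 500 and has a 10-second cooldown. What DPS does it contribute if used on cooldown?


DPS = damage / cooldown
= 500 / 10
= 50.00

50.00 DPS


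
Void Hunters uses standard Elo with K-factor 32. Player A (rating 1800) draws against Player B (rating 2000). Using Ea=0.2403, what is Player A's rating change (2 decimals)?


Elo update: delta = K * (S - Ea), where S = 0.5 (draws)
S - Ea = 0.5 - 0.2403 = 0.2597
Rating change = 32 * 0.2597
= 8.31

8.31 rating points


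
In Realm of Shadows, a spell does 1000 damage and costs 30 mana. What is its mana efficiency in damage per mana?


Efficiency = damage / mana
= 1000 / 30
= 33.33

33.33 dmg/mana


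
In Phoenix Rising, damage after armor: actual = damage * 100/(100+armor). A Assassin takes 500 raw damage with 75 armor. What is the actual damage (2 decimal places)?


actual = 500 * 100 / (100 + 75)
= 500 * 100 / 175
= 50000 / 175
= 285.71

285.71 damage


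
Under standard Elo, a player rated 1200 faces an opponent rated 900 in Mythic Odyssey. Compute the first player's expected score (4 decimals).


Elo expected score: Ea = 1/(1 + 10^((Rb-Ra)/400))
Rb - Ra = 900 - 1200 = -300
(Rb-Ra)/400 = -300/400 = -0.75
10^-0.75 = 0.177828
Ea = 1/(1 + 0.177828) = 1/1.177828 = 0.8490

0.8490


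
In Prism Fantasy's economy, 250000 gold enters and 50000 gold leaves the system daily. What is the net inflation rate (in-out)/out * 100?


Net gold = 250000 - 50000 = 200000
Inflation rate = net / sunk * 100 = 200000 / 50000 * 100
= 4.0 * 100
= 400.00%

400.00%


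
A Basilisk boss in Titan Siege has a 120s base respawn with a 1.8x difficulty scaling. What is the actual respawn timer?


Respawn time = base * multiplier
= 120 * 1.8
= 216.0 seconds

216.0 seconds


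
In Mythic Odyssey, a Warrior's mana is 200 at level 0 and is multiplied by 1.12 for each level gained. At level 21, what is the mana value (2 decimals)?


value = base * growth^level
= 200 * 1.12^21
= 200 * 10.803848
= 2160.77

2160.77 mana


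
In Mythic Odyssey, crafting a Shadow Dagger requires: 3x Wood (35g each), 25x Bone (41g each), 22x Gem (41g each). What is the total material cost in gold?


Cost breakdown:
  Wood: 3 * 35 = 105
  Bone: 25 * 41 = 1025
  Gem: 22 * 41 = 902
Total = 105 + 1025 + 902 = 2032

2032 gold


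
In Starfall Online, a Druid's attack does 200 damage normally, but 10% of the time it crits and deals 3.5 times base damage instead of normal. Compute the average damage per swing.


E[dmg] = base * (1 + crit_chance * (crit_mult - 1))
cc as decimal = 10/100 = 0.1
cm - 1 = 3.5 - 1 = 2.5
Bonus factor = 0.1 * 2.5 = 0.25
Total multiplier = 1 + 0.25 = 1.25
Expected damage = 200 * 1.25 = 250.00

250.00 damage


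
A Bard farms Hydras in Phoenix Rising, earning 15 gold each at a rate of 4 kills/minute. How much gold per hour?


Gold per minute = 15 * 4 = 60
Gold per hour = 60 * 60 = 3600

3600 gold/hour


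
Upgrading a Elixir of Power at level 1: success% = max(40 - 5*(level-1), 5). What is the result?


raw_rate = 40 - 5 * (1 - 1)
= 40 - 5 * 0
= 40 - 0
= 40
Apply floor: max(40, 5) = 40%

40%


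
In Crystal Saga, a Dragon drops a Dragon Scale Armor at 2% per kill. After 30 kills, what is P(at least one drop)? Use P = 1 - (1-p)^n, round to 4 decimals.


P(at least one) = 1 - P(none) = 1 - (1-p)^n
p = 2/100 = 0.02
1 - p = 0.98
(1 - p)^30 = 0.98^30 = 0.545484
P(at least one) = 1 - 0.545484 = 0.4545

0.4545


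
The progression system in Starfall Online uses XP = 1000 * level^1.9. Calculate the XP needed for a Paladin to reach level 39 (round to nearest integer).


XP = 1000 * level^1.9
Substitute level = 39:
XP = 1000 * 39^1.9
= 1000 * 1054.4421
= 1054442

1054442 XP


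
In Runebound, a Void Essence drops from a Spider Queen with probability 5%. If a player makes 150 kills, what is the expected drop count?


Expected drops = kills * (drop_rate / 100)
= 150 * (5 / 100)
= 150 * 0.05
= 7.5

7.5 drops


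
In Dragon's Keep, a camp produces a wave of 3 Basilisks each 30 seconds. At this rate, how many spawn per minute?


Spawns per minute = count * (60 / interval)
= 3 * (60 / 30)
= 3 * 2.0
= 6.0

6.0 per minute


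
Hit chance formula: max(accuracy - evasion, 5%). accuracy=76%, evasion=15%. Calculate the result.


accuracy - evasion = 76 - 15 = 61
Apply floor: max(61, 5) = 61
Hit chance = 61%

61%


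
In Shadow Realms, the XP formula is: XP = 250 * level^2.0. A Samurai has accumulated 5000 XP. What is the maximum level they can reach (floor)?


XP = 250 * level^2.0, so level = (XP / 250)^(1/2.0)
= (5000 / 250)^(1/2.0)
= 20.0^0.5
= 4.4721
Floor: level = 4

level 4


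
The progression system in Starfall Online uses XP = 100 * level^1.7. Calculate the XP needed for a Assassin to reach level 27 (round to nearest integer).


XP = 100 * level^1.7
Substitute level = 27:
XP = 100 * 27^1.7
= 100 * 271.2179
= 27122

27122 XP


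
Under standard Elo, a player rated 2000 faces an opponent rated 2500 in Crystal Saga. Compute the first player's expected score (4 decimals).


Elo expected score: Ea = 1/(1 + 10^((Rb-Ra)/400))
Rb - Ra = 2500 - 2000 = 500
(Rb-Ra)/400 = 500/400 = 1.25
10^1.25 = 17.782794
Ea = 1/(1 + 17.782794) = 1/18.782794 = 0.0532

0.0532


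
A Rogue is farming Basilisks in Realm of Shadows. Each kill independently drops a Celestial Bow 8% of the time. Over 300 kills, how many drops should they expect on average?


Expected drops = kills * (drop_rate / 100)
= 300 * (8 / 100)
= 300 * 0.08
= 24.0

24.0 drops


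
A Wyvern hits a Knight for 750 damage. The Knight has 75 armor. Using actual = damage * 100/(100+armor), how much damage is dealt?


actual = 750 * 100 / (100 + 75)
= 750 * 100 / 175
= 75000 / 175
= 428.57

428.57 damage


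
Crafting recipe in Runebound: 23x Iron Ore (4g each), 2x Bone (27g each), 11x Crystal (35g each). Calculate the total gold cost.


Cost breakdown:
  Iron Ore: 23 * 4 = 92
  Bone: 2 * 27 = 54
  Crystal: 11 * 35 = 385
Total = 92 + 54 + 385 = 531

531 gold


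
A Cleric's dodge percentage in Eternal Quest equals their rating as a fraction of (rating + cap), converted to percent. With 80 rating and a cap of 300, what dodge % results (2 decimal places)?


dodge% = 80 / (80 + 300) * 100
= 80 / 380 * 100
= 0.210526 * 100
= 21.05%

21.05%


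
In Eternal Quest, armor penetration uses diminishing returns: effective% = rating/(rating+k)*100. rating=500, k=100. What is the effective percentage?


effective% = rating / (rating + k) * 100
= 500 / (500 + 100) * 100
= 500 / 600 * 100
= 0.833333 * 100
= 83.33%

83.33%


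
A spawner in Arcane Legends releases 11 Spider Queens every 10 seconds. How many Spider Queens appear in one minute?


Spawns per minute = count * (60 / interval)
= 11 * (60 / 10)
= 11 * 6.0
= 66.0

66.0 per minute


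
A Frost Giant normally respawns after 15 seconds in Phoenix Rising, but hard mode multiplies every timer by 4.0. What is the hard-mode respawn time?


Respawn time = base * multiplier
= 15 * 4.0
= 60.0 seconds

60.0 seconds


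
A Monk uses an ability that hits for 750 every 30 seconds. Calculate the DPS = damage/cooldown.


DPS = damage / cooldown
= 750 / 30
= 25.00

25.00 DPS


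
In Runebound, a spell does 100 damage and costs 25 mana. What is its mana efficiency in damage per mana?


Efficiency = damage / mana
= 100 / 25
= 4.00

4.00 dmg/mana


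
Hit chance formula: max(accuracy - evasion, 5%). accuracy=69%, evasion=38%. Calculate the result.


accuracy - evasion = 69 - 38 = 31
Apply floor: max(31, 5) = 31
Hit chance = 31%

31%


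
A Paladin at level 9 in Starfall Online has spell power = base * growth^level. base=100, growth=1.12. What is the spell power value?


value = base * growth^level
= 100 * 1.12^9
= 100 * 2.773079
= 277.31

277.31 spell power


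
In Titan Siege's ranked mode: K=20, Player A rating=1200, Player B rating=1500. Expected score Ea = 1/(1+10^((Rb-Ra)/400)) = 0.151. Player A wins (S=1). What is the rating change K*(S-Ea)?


Elo update: delta = K * (S - Ea), where S = 1 (wins)
S - Ea = 1 - 0.151 = 0.849
Rating change = 20 * 0.849
= 16.98

16.98 rating points


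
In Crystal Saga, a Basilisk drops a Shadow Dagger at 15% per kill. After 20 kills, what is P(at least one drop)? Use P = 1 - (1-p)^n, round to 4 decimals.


P(at least one) = 1 - P(none) = 1 - (1-p)^n
p = 15/100 = 0.15
1 - p = 0.85
(1 - p)^20 = 0.85^20 = 0.038760
P(at least one) = 1 - 0.038760 = 0.9612

0.9612


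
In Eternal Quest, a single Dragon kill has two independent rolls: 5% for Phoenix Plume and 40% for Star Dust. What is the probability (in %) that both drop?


For independent events, P(both) = P(A) * P(B)
= 5% * 40%
= 200 / 100 %
= 2.0%

2.0%


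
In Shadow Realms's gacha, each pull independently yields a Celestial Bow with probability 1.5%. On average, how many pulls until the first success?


Expected pulls for a geometric distribution = 1/p = 100 / rate%
= 100 / 1.5
= 66.67

66.67 pulls


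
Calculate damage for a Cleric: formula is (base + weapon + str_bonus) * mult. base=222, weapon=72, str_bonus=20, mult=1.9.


Sum base + weapon + str = 222 + 72 + 20 = 314
Multiply by 1.9:
314 * 1.9 = 596.6

596.6 damage


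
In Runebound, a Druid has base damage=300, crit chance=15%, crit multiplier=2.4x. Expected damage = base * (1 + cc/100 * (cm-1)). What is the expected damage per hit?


E[dmg] = base * (1 + crit_chance * (crit_mult - 1))
cc as decimal = 15/100 = 0.15
cm - 1 = 2.4 - 1 = 1.4
Bonus factor = 0.15 * 1.4 = 0.21
Total multiplier = 1 + 0.21 = 1.21
Expected damage = 300 * 1.21 = 363.00

363.00 damage


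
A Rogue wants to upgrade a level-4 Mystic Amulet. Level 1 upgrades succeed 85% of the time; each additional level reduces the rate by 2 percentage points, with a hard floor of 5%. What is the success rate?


raw_rate = 85 - 2 * (4 - 1)
= 85 - 2 * 3
= 85 - 6
= 79
Apply floor: max(79, 5) = 79%

79%


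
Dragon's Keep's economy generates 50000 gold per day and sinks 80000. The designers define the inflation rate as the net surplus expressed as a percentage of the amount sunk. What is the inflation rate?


Net gold = 50000 - 80000 = -30000
Inflation rate = net / sunk * 100 = -30000 / 80000 * 100
= -0.375 * 100
= -37.50%

-37.50%


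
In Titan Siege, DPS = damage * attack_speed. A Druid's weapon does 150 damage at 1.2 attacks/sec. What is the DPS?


DPS = damage * attack_speed
= 150 * 1.2
= 180.0

180.0 DPS


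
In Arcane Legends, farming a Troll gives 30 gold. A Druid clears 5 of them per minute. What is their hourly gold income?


Gold per minute = 30 * 5 = 150
Gold per hour = 150 * 60 = 9000

9000 gold/hour


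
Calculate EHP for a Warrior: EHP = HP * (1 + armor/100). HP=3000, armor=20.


EHP = 3000 * (1 + 20/100)
= 3000 * (1 + 0.2)
= 3000 * 1.2
= 3600.0

3600.0 EHP


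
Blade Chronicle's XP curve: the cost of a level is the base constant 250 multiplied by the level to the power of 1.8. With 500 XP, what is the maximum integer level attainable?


XP = 250 * level^1.8, so level = (XP / 250)^(1/1.8)
= (500 / 250)^(1/1.8)
= 2.0^0.5556
= 1.4697
Floor: level = 1

level 1


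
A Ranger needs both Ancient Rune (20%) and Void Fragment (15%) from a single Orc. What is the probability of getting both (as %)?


For independent events, P(both) = P(A) * P(B)
= 20% * 15%
= 300 / 100 %
= 3.0%

3.0%


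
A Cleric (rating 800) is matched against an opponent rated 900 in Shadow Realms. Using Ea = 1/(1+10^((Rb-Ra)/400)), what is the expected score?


Elo expected score: Ea = 1/(1 + 10^((Rb-Ra)/400))
Rb - Ra = 900 - 800 = 100
(Rb-Ra)/400 = 100/400 = 0.25
10^0.25 = 1.778279
Ea = 1/(1 + 1.778279) = 1/2.778279 = 0.3599

0.3599


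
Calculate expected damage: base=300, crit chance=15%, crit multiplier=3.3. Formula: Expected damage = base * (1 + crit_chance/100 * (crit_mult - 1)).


E[dmg] = base * (1 + crit_chance * (crit_mult - 1))
cc as decimal = 15/100 = 0.15
cm - 1 = 3.3 - 1 = 2.3
Bonus factor = 0.15 * 2.3 = 0.345
Total multiplier = 1 + 0.345 = 1.345
Expected damage = 300 * 1.345 = 403.50

403.50 damage


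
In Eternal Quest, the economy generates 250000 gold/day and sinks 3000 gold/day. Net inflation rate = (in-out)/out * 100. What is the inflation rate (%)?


Net gold = 250000 - 3000 = 247000
Inflation rate = net / sunk * 100 = 247000 / 3000 * 100
= 82.333333 * 100
= 8233.33%

8233.33%


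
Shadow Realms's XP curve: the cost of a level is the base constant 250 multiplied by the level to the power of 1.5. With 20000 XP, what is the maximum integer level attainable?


XP = 250 * level^1.5, so level = (XP / 250)^(1/1.5)
= (20000 / 250)^(1/1.5)
= 80.0^0.6667
= 18.5664
Floor: level = 18

level 18


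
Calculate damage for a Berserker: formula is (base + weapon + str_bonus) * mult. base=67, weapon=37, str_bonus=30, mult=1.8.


Sum base + weapon + str = 67 + 37 + 30 = 134
Multiply by 1.8:
134 * 1.8 = 241.2

241.2 damage
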